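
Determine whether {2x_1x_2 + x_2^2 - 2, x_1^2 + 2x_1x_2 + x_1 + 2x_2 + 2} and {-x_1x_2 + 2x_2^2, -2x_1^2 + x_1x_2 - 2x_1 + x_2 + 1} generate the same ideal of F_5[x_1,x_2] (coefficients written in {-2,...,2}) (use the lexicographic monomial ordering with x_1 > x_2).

For a fixed monomial order, each ideal has a unique reduced Gröbner basis; comparing bases decides equality.
Buchberger on the first generating set:
f_1 = 2x_1x_2 + x_2^2 - 2, LT = x_1x_2.
f_2 = x_1^2 + 2x_1x_2 + x_1 + 2x_2 + 2, LT = x_1^2.

S(f_1,f_2): lcm = x_1^2x_2. S = x_1x_2^2 - x_1x_2 - x_1 - 2x_2^2 - 2x_2.
  reduce S modulo (f_1, f_2):
  remainder -x_1 + 2x_2^3 + x_2^2 - x_2 - 1 ≠ 0; add g_3 = -x_1 + 2x_2^3 + x_2^2 - x_2 - 1 to the basis.

S(f_1,g_3): lcm = x_1x_2. S = 2x_2^4 + x_2^3 + 2x_2^2 - x_2 - 1.
  reduce S modulo (f_1, f_2, g_3):
  remainder 2x_2^4 + x_2^3 + 2x_2^2 - x_2 - 1 ≠ 0; add g_4 = 2x_2^4 + x_2^3 + 2x_2^2 - x_2 - 1 to the basis.

The other S-polynomials (S(f_2,g_3), S(f_1,g_4), S(f_2,g_4), S(g_3,g_4)) all reduce to 0 modulo the current basis, so we have a Gröbner basis.
Inter-reduce: drop elements whose leading term is divisible by another's, tail-reduce, and make monic.
Reduced Gröbner basis: {x_1 - 2x_2^3 - x_2^2 + x_2 + 1, x_2^4 - 2x_2^3 + x_2^2 + 2x_2 + 2}.

Buchberger on the second generating set:
h_1 = -x_1x_2 + 2x_2^2, LT = x_1x_2.
h_2 = -2x_1^2 + x_1x_2 - 2x_1 + x_2 + 1, LT = x_1^2.

S(h_1,h_2): lcm = x_1^2x_2. S = x_1x_2^2 - x_1x_2 - 2x_2^2 - 2x_2.
  reduce S modulo (h_1, h_2):
  remainder 2x_2^3 + x_2^2 - 2x_2 ≠ 0; add k_3 = 2x_2^3 + x_2^2 - 2x_2 to the basis.

The other S-polynomials (S(h_1,k_3), S(h_2,k_3)) all reduce to 0 modulo the current basis, so we have a Gröbner basis.
Inter-reduce: drop elements whose leading term is divisible by another's, tail-reduce, and make monic.
Reduced Gröbner basis: {x_1^2 + x_1 - x_2^2 + 2x_2 + 2, x_1x_2 - 2x_2^2, x_2^3 - 2x_2^2 - x_2}.

These differ, so the ideals are not equal.

No, the ideals differ.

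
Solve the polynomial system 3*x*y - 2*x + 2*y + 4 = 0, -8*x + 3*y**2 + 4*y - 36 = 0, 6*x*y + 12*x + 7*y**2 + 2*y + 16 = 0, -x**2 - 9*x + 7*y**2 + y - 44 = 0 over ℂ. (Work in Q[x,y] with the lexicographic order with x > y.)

Compute a lex Gröbner basis by Buchberger's algorithm.
f_1 = 3*x*y - 2*x + 2*y + 4, LT = x*y.
f_2 = -8*x + 3*y**2 + 4*y - 36, LT = x.
f_3 = 6*x*y + 12*x + 7*y**2 + 2*y + 16, LT = x*y.
f_4 = -x**2 - 9*x + 7*y**2 + y - 44, LT = x**2.

S(f_1,f_2): lcm = x*y. S = -2/3*x + 3/8*y**3 + 1/2*y**2 - 23/6*y + 4/3.
  leading term x: subtract (1/12)·f_2 from -2/3*x + 3/8*y**3 + 1/2*y**2 - 23/6*y + 4/3 → 3/8*y**3 + 1/4*y**2 - 25/6*y + 13/3
  leading term y**3: no divisor's leading term divides it; move 3/8*y**3 to the remainder.
  leading term y**2: no divisor's leading term divides it; move 1/4*y**2 to the remainder.
  leading term y: no divisor's leading term divides it; move -25/6*y to the remainder.
  leading term 1: no divisor's leading term divides it; move 13/3 to the remainder.
  remainder 3/8*y**3 + 1/4*y**2 - 25/6*y + 13/3 ≠ 0; add h_5 = 3/8*y**3 + 1/4*y**2 - 25/6*y + 13/3 to the basis.

S(f_1,f_3): lcm = x*y. S = -8/3*x - 7/6*y**2 + 1/3*y - 4/3.
  leading term x: subtract (1/3)·f_2 from -8/3*x - 7/6*y**2 + 1/3*y - 4/3 → -13/6*y**2 - y + 32/3
  leading term y**2: no divisor's leading term divides it; move -13/6*y**2 to the remainder.
  leading term y: no divisor's leading term divides it; move -y to the remainder.
  leading term 1: no divisor's leading term divides it; move 32/3 to the remainder.
  remainder -13/6*y**2 - y + 32/3 ≠ 0; add h_6 = -13/6*y**2 - y + 32/3 to the basis.

S(f_1,f_4): lcm = x**2*y. S = -2/3*x**2 - 25/3*x*y + 4/3*x + 7*y**3 + y**2 - 44*y.
  leading term x**2: subtract (1/12*x)·f_2 from -2/3*x**2 - 25/3*x*y + 4/3*x + 7*y**3 + y**2 - 44*y → -1/4*x*y**2 - 26/3*x*y + 13/3*x + 7*y**3 + y**2 - 44*y
  leading term x*y**2: subtract (-1/12*y)·f_1 from -1/4*x*y**2 - 26/3*x*y + 13/3*x + 7*y**3 + y**2 - 44*y → -53/6*x*y + 13/3*x + 7*y**3 + 7/6*y**2 - 131/3*y
  leading term x*y: subtract (-53/18)·f_1 from -53/6*x*y + 13/3*x + 7*y**3 + 7/6*y**2 - 131/3*y → -14/9*x + 7*y**3 + 7/6*y**2 - 340/9*y + 106/9
  leading term x: subtract (7/36)·f_2 from -14/9*x + 7*y**3 + 7/6*y**2 - 340/9*y + 106/9 → 7*y**3 + 7/12*y**2 - 347/9*y + 169/9
  leading term y**3: subtract (56/3)·h_5 from 7*y**3 + 7/12*y**2 - 347/9*y + 169/9 → -49/12*y**2 + 353/9*y - 559/9
  leading term y**2: subtract (49/26)·h_6 from -49/12*y**2 + 353/9*y - 559/9 → 9619/234*y - 9619/117
  leading term y: no divisor's leading term divides it; move 9619/234*y to the remainder.
  leading term 1: no divisor's leading term divides it; move -9619/117 to the remainder.
  remainder 9619/234*y - 9619/117 ≠ 0; add h_7 = 9619/234*y - 9619/117 to the basis.

The other S-polynomials (S(f_2,f_3), S(f_2,f_4), S(f_3,f_4), S(f_1,h_5), S(f_2,h_5), S(f_3,h_5), S(f_4,h_5), S(f_1,h_6), S(f_2,h_6), S(f_3,h_6), S(f_4,h_6), S(h_5,h_6), S(f_1,h_7), S(f_2,h_7), S(f_3,h_7), S(f_4,h_7), S(h_5,h_7), S(h_6,h_7)) all reduce to 0 modulo the current basis, so we have a Gröbner basis.
Inter-reduce: drop elements whose leading term is divisible by another's, tail-reduce, and make monic.
Reduced Gröbner basis: {x + 2, y - 2}.

From the last basis element, y - 2 = 0, so y takes values in {2}. Each choice, substituted upward through the basis, yields the corresponding point(s) of the solution set.
  y = 2: the earlier basis element becomes x + 2 = 0, giving x = -2 — point (-2, 2).
Zero-dimensionality of the ideal guarantees finitely many solutions over ℂ.

{(-2, 2)}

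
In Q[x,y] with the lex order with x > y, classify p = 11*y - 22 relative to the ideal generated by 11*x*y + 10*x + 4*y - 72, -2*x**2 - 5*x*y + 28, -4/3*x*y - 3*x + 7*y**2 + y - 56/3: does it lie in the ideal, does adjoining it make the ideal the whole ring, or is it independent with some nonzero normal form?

11*y - 22 lies in I (it reduces to 0).

First compute the reduced Gröbner basis of I by Buchberger's algorithm.
f_1 = 11*x*y + 10*x + 4*y - 72, LT = x*y.
f_2 = -2*x**2 - 5*x*y + 28, LT = x**2.
f_3 = -4/3*x*y - 3*x + 7*y**2 + y - 56/3, LT = x*y.

S(f_1,f_2): lcm = x**2*y. S = 10/11*x**2 - 5/2*x*y**2 + 4/11*x*y - 72/11*x + 14*y.
  reduce S modulo (f_1, f_2, f_3):
  remainder -832/121*x + 10/11*y**2 - 302/121*y + 1828/121 ≠ 0; add h_4 = -832/121*x + 10/11*y**2 - 302/121*y + 1828/121 to the basis.

S(f_1,f_3): lcm = x*y. S = -59/44*x + 21/4*y**2 + 49/44*y - 226/11.
  reduce S modulo (f_1, f_2, f_3, h_4):
  remainder 8441/1664*y**2 + 2663/1664*y - 19545/832 ≠ 0; add h_5 = 8441/1664*y**2 + 2663/1664*y - 19545/832 to the basis.

S(f_2,f_3): lcm = x**2*y. S = -9/4*x**2 + 31/4*x*y**2 + 3/4*x*y - 14*x - 14*y.
  reduce S modulo (f_1, f_2, f_3, h_4, h_5):
  remainder 8037031/185702*y - 8037031/92851 ≠ 0; add h_6 = 8037031/185702*y - 8037031/92851 to the basis.

The other S-polynomials (S(f_1,h_4), S(f_2,h_4), S(f_3,h_4), S(f_1,h_5), S(f_2,h_5), S(f_3,h_5), S(h_4,h_5), S(f_1,h_6), S(f_2,h_6), S(f_3,h_6), S(h_4,h_6), S(h_5,h_6)) all reduce to 0 modulo the current basis, so we have a Gröbner basis.
Inter-reduce: drop elements whose leading term is divisible by another's, tail-reduce, and make monic.
Reduced Gröbner basis: {x - 2, y - 2}.
Label its elements g_1 = x - 2, g_2 = y - 2.

Reduce p = 11*y - 22 modulo G:
  leading term y: subtract (11)·g_2 from 11*y - 22 → 0
  normal form = 0.
Since the normal form is 0, p ∈ I.

The remainder on division by a Gröbner basis is unique — it is the normal form.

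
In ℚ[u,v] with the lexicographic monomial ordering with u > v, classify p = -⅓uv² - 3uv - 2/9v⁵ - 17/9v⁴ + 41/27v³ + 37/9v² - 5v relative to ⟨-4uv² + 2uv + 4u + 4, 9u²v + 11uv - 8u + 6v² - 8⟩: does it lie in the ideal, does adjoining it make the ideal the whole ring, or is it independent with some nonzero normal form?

First compute the reduced Gröbner basis of I by Buchberger's algorithm.
f_1 = -4uv² + 2uv + 4u + 4, LT = uv².
f_2 = 9u²v + 11uv - 8u + 6v² - 8, LT = u²v.

S(f_1,f_2): lcm = u²v². S = -½u²v - u² - 11/9uv² + 8/9uv - u - ⅔v³ + 8/9v.
  reduce S modulo (f_1, f_2):
  remainder -u² + 8/9uv - 8/3u - ⅔v³ + ⅓v² + 8/9v - 5/3 ≠ 0; add h_3 = -u² + 8/9uv - 8/3u - ⅔v³ + ⅓v² + 8/9v - 5/3 to the basis.

S(f_1,h_3): lcm = u²v². S = -½u²v - u² + 8/9uv³ - 8/3uv² - u - ⅔v⁵ + ⅓v⁴ + 8/9v³ - 5/3v².
  reduce S modulo (f_1, f_2, h_3):
  remainder -½uv - u - ⅔v⁵ + ⅓v⁴ + 14/9v³ - 5/3v² - 1 ≠ 0; add h_4 = -½uv - u - ⅔v⁵ + ⅓v⁴ + 14/9v³ - 5/3v² - 1 to the basis.

S(f_2,h_3): lcm = u²v. S = 8/9uv² - 13/9uv - 8/9u - ⅔v⁴ + ⅓v³ + 14/9v² - 5/3v - 8/9.
  reduce S modulo (f_1, f_2, h_3, h_4):
  remainder 2u + 4/3v⁵ - 4/3v⁴ - 25/9v³ + 44/9v² - 5/3v + 2 ≠ 0; add h_5 = 2u + 4/3v⁵ - 4/3v⁴ - 25/9v³ + 44/9v² - 5/3v + 2 to the basis.

S(f_1,h_4): lcm = uv². S = -5/2uv - u - 4/3v⁶ + ⅔v⁵ + 28/9v⁴ - 10/3v³ - 2v - 1.
  reduce S modulo (f_1, f_2, h_3, h_4, h_5):
  remainder -4/3v⁶ + 4/3v⁵ + 37/9v⁴ - 50/9v³ - 13/9v² + 4/3v ≠ 0; add h_6 = -4/3v⁶ + 4/3v⁵ + 37/9v⁴ - 50/9v³ - 13/9v² + 4/3v to the basis.

The other S-polynomials (S(f_2,h_4), S(h_3,h_4), S(f_1,h_5), S(f_2,h_5), S(h_3,h_5), S(h_4,h_5), S(f_1,h_6), S(f_2,h_6), S(h_3,h_6), S(h_4,h_6), S(h_5,h_6)) all reduce to 0 modulo the current basis, so we have a Gröbner basis.
Inter-reduce: drop elements whose leading term is divisible by another's, tail-reduce, and make monic.
Reduced Gröbner basis: {u + ⅔v⁵ - ⅔v⁴ - 25/18v³ + 22/9v² - ⅚v + 1, v⁶ - v⁵ - 37/12v⁴ + 25/6v³ + 13/12v² - v}.
Label its elements g_1 = u + ⅔v⁵ - ⅔v⁴ - 25/18v³ + 22/9v² - ⅚v + 1, g_2 = v⁶ - v⁵ - 37/12v⁴ + 25/6v³ + 13/12v² - v.

Reduce p = -⅓uv² - 3uv - 2/9v⁵ - 17/9v⁴ + 41/27v³ + 37/9v² - 5v modulo G:
  leading term uv²: subtract (-⅓v²)·g_1 from -⅓uv² - 3uv - 2/9v⁵ - 17/9v⁴ + 41/27v³ + 37/9v² - 5v → -3uv + 2/9v⁷ - 2/9v⁶ - 37/54v⁵ - 29/27v⁴ + 67/54v³ + 40/9v² - 5v
  leading term uv: subtract (-3v)·g_1 from -3uv + 2/9v⁷ - 2/9v⁶ - 37/54v⁵ - 29/27v⁴ + 67/54v³ + 40/9v² - 5v → 2/9v⁷ + 16/9v⁶ - 145/54v⁵ - 283/54v⁴ + 463/54v³ + 35/18v² - 2v
  leading term v⁷: subtract (2/9v)·g_2 from 2/9v⁷ + 16/9v⁶ - 145/54v⁵ - 283/54v⁴ + 463/54v³ + 35/18v² - 2v → 2v⁶ - 2v⁵ - 37/6v⁴ + 25/3v³ + 13/6v² - 2v
  leading term v⁶: subtract (2)·g_2 from 2v⁶ - 2v⁵ - 37/6v⁴ + 25/3v³ + 13/6v² - 2v → 0
  normal form = 0.
Since the normal form is 0, p ∈ I.

-⅓uv² - 3uv - 2/9v⁵ - 17/9v⁴ + 41/27v³ + 37/9v² - 5v lies in I (it reduces to 0).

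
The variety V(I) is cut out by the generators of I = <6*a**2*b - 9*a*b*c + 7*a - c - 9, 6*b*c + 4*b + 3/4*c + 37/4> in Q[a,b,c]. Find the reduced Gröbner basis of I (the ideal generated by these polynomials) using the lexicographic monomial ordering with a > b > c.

G = {a**2*b + a*b + 3/16*a*c + 167/48*a - 1/6*c - 3/2, a**2*c + 37/3*a**2 - 3/2*a*c**2 - 167/6*a*c - 56/9*a + 4/3*c**2 + 116/9*c + 8, b*c + 2/3*b + 1/8*c + 37/24}

This is the nonlinear analogue of row-reducing a linear system.

f_1 = 6*a**2*b - 9*a*b*c + 7*a - c - 9, LT = a**2*b.
f_2 = 6*b*c + 4*b + 3/4*c + 37/4, LT = b*c.

S(f_1,f_2): lcm = a**2*b*c. S = -2/3*a**2*b - 1/8*a**2*c - 37/24*a**2 - 3/2*a*b*c**2 + 7/6*a*c - 1/6*c**2 - 3/2*c.
  reduce S modulo (f_1, f_2):
  remainder -1/8*a**2*c - 37/24*a**2 + 3/16*a*c**2 + 167/48*a*c + 7/9*a - 1/6*c**2 - 29/18*c - 1 ≠ 0; add g_3 = -1/8*a**2*c - 37/24*a**2 + 3/16*a*c**2 + 167/48*a*c + 7/9*a - 1/6*c**2 - 29/18*c - 1 to the basis.

The other S-polynomials (S(f_1,g_3), S(f_2,g_3)) all reduce to 0 modulo the current basis, so we have a Gröbner basis.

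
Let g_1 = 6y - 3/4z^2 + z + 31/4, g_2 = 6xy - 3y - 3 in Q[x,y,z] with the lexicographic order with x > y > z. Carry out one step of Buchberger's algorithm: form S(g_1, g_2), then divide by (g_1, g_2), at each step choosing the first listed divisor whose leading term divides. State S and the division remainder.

S(g_1, g_2) = -1/8xz^2 + 1/6xz + 31/24x + 1/2y + 1/2; remainder on division = -1/8xz^2 + 1/6xz + 31/24x + 1/16z^2 - 1/12z - 7/48.

lcm(LM(g_1), LM(g_2)) = xy.
S = (lcm/LT(g_1))·g_1 − (lcm/LT(g_2))·g_2 = -1/8xz^2 + 1/6xz + 31/24x + 1/2y + 1/2.
Reduce S modulo (g_1, g_2) in that order:
  leading term xz^2: no divisor's leading term divides it; move -1/8xz^2 to the remainder.
  leading term xz: no divisor's leading term divides it; move 1/6xz to the remainder.
  leading term x: no divisor's leading term divides it; move 31/24x to the remainder.
  leading term y: subtract (1/12)·g_1 from 1/2y + 1/2 → 1/16z^2 - 1/12z - 7/48
  leading term z^2: no divisor's leading term divides it; move 1/16z^2 to the remainder.
  leading term z: no divisor's leading term divides it; move -1/12z to the remainder.
  leading term 1: no divisor's leading term divides it; move -7/48 to the remainder.
The remainder -1/8xz^2 + 1/6xz + 31/24x + 1/16z^2 - 1/12z - 7/48 is nonzero, so it would be added as the next basis element.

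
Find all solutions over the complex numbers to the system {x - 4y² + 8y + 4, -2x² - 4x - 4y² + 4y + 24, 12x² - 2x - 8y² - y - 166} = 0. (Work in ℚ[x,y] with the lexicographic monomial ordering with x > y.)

{(-4, 2)}

Compute a lex Gröbner basis by Buchberger's algorithm.
f_1 = x - 4y² + 8y + 4, LT = x.
f_2 = -2x² - 4x - 4y² + 4y + 24, LT = x².
f_3 = 12x² - 2x - 8y² - y - 166, LT = x².

S(f_1,f_2): lcm = x². S = -4xy² + 8xy + 2x - 2y² + 2y + 12.
  reduce S modulo (f_1, f_2, f_3):
  remainder -16y⁴ + 64y³ - 42y² - 46y + 4 ≠ 0; add h_4 = -16y⁴ + 64y³ - 42y² - 46y + 4 to the basis.

S(f_1,f_3): lcm = x². S = -4xy² + 8xy + 25/6x + ⅔y² + 1/12y + 83/6.
  reduce S modulo (f_1, f_2, f_3, h_4):
  remainder 34/3y² - 77/4y - 41/6 ≠ 0; add h_5 = 34/3y² - 77/4y - 41/6 to the basis.

S(h_4,h_5): lcm = y⁴. S = -313/136y³ + 439/136y² + 23/8y - ¼.
  reduce S modulo (f_1, f_2, f_3, h_4, h_5):
  remainder 830991/2515456y - 830991/1257728 ≠ 0; add h_6 = 830991/2515456y - 830991/1257728 to the basis.

The other S-polynomials (S(f_2,f_3), S(f_1,h_4), S(f_2,h_4), S(f_3,h_4), S(f_1,h_5), S(f_2,h_5), S(f_3,h_5), S(f_1,h_6), S(f_2,h_6), S(f_3,h_6), S(h_4,h_6), S(h_5,h_6)) all reduce to 0 modulo the current basis, so we have a Gröbner basis.
Inter-reduce: drop elements whose leading term is divisible by another's, tail-reduce, and make monic.
Reduced Gröbner basis: {x + 4, y - 2}.

From the last basis element, y - 2 = 0, so y takes values in {2}. Each choice, substituted upward through the basis, yields the corresponding point(s) of the solution set.
  y = 2: the earlier basis element becomes x + 4 = 0, giving x = -4 — point (-4, 2).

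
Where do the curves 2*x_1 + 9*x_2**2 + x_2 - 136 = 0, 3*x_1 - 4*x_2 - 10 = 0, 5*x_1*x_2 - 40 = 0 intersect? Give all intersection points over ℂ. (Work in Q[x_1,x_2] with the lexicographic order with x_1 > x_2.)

{(-2, -4)}

Compute a lex Gröbner basis by Buchberger's algorithm.
f_1 = 2*x_1 + 9*x_2**2 + x_2 - 136, LT = x_1.
f_2 = 3*x_1 - 4*x_2 - 10, LT = x_1.
f_3 = 5*x_1*x_2 - 40, LT = x_1*x_2.

S(f_1,f_2): lcm = x_1. S = 9/2*x_2**2 + 11/6*x_2 - 194/3.
  leading term x_2**2: no divisor's leading term divides it; move 9/2*x_2**2 to the remainder.
  leading term x_2: no divisor's leading term divides it; move 11/6*x_2 to the remainder.
  leading term 1: no divisor's leading term divides it; move -194/3 to the remainder.
  remainder 9/2*x_2**2 + 11/6*x_2 - 194/3 ≠ 0; add h_4 = 9/2*x_2**2 + 11/6*x_2 - 194/3 to the basis.

S(f_1,f_3): lcm = x_1*x_2. S = 9/2*x_2**3 + 1/2*x_2**2 - 68*x_2 + 8.
  leading term x_2**3: subtract (x_2)·h_4 from 9/2*x_2**3 + 1/2*x_2**2 - 68*x_2 + 8 → -4/3*x_2**2 - 10/3*x_2 + 8
  leading term x_2**2: subtract (-8/27)·h_4 from -4/3*x_2**2 - 10/3*x_2 + 8 → -226/81*x_2 - 904/81
  leading term x_2: no divisor's leading term divides it; move -226/81*x_2 to the remainder.
  leading term 1: no divisor's leading term divides it; move -904/81 to the remainder.
  remainder -226/81*x_2 - 904/81 ≠ 0; add h_5 = -226/81*x_2 - 904/81 to the basis.

S(f_2,f_3): lcm = x_1*x_2. S = -4/3*x_2**2 - 10/3*x_2 + 8.
  leading term x_2**2: subtract (-8/27)·h_4 from -4/3*x_2**2 - 10/3*x_2 + 8 → -226/81*x_2 - 904/81
  leading term x_2: subtract (1)·h_5 from -226/81*x_2 - 904/81 → 0
  remainder 0.

S(f_1,h_4): leading monomials are coprime, so the S-polynomial reduces to 0 (Buchberger's first criterion).
S(f_2,h_4): leading monomials are coprime, so the S-polynomial reduces to 0 (Buchberger's first criterion).
S(f_3,h_4): lcm = x_1*x_2**2. S = -11/27*x_1*x_2 + 388/27*x_1 - 8*x_2.
  leading term x_1*x_2: subtract (-11/54*x_2)·f_1 from -11/27*x_1*x_2 + 388/27*x_1 - 8*x_2 → 388/27*x_1 + 11/6*x_2**3 + 11/54*x_2**2 - 964/27*x_2
  leading term x_1: subtract (194/27)·f_1 from 388/27*x_1 + 11/6*x_2**3 + 11/54*x_2**2 - 964/27*x_2 → 11/6*x_2**3 - 3481/54*x_2**2 - 386/9*x_2 + 26384/27
  leading term x_2**3: subtract (11/27*x_2)·h_4 from 11/6*x_2**3 - 3481/54*x_2**2 - 386/9*x_2 + 26384/27 → -5282/81*x_2**2 - 1340/81*x_2 + 26384/27
  leading term x_2**2: subtract (-10564/729)·h_4 from -5282/81*x_2**2 - 1340/81*x_2 + 26384/27 → 21922/2187*x_2 + 87688/2187
  leading term x_2: subtract (-97/27)·h_5 from 21922/2187*x_2 + 87688/2187 → 0
  remainder 0.

S(f_1,h_5): leading monomials are coprime, so the S-polynomial reduces to 0 (Buchberger's first criterion).
S(f_2,h_5): leading monomials are coprime, so the S-polynomial reduces to 0 (Buchberger's first criterion).
S(f_3,h_5): lcm = x_1*x_2. S = -4*x_1 - 8.
  leading term x_1: subtract (-2)·f_1 from -4*x_1 - 8 → 18*x_2**2 + 2*x_2 - 280
  leading term x_2**2: subtract (4)·h_4 from 18*x_2**2 + 2*x_2 - 280 → -16/3*x_2 - 64/3
  leading term x_2: subtract (216/113)·h_5 from -16/3*x_2 - 64/3 → 0
  remainder 0.

S(h_4,h_5): lcm = x_2**2. S = -97/27*x_2 - 388/27.
  leading term x_2: subtract (291/226)·h_5 from -97/27*x_2 - 388/27 → 0
  remainder 0.

Every S-polynomial of the final basis reduces to 0, so we have a Gröbner basis.
Inter-reduce: drop elements whose leading term is divisible by another's, tail-reduce, and make monic.
Reduced Gröbner basis: {x_1 + 2, x_2 + 4}.

A lex Gröbner basis eliminates variables successively. Here x_2 + 4 depends only on x_2, with roots {-4}; lifting each root through the earlier basis elements recovers the full solutions.
  x_2 = -4: the earlier basis element becomes x_1 + 2 = 0, giving x_1 = -2 — point (-2, -4).
Substituting each solution back into the original system confirms all equations vanish.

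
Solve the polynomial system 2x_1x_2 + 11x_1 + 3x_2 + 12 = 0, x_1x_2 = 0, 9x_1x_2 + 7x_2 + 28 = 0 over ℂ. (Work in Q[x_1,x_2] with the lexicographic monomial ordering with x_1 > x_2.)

{(0, -4)}

Compute a lex Gröbner basis by Buchberger's algorithm.
f_1 = 2x_1x_2 + 11x_1 + 3x_2 + 12, LT = x_1x_2.
f_2 = x_1x_2, LT = x_1x_2.
f_3 = 9x_1x_2 + 7x_2 + 28, LT = x_1x_2.

S(f_1,f_2): lcm = x_1x_2. S = 11/2x_1 + 3/2x_2 + 6.
  reduce S modulo (f_1, f_2, f_3):
  remainder 11/2x_1 + 3/2x_2 + 6 ≠ 0; add h_4 = 11/2x_1 + 3/2x_2 + 6 to the basis.

S(f_1,f_3): lcm = x_1x_2. S = 11/2x_1 + 13/18x_2 + 26/9.
  reduce S modulo (f_1, f_2, f_3, h_4):
  remainder -7/9x_2 - 28/9 ≠ 0; add h_5 = -7/9x_2 - 28/9 to the basis.

The other S-polynomials (S(f_2,f_3), S(f_1,h_4), S(f_2,h_4), S(f_3,h_4), S(f_1,h_5), S(f_2,h_5), S(f_3,h_5), S(h_4,h_5)) all reduce to 0 modulo the current basis, so we have a Gröbner basis.
Inter-reduce: drop elements whose leading term is divisible by another's, tail-reduce, and make monic.
Reduced Gröbner basis: {x_1, x_2 + 4}.

The lex basis is triangular: the last element involves only x_2. Solving x_2 + 4 = 0 gives x_2 ∈ {-4}; substituting each value into the earlier elements determines the remaining variables.
  x_2 = -4: the earlier basis element becomes x_1 = 0, giving x_1 = 0 — point (0, -4).
This is the nonlinear analogue of row-reducing a linear system.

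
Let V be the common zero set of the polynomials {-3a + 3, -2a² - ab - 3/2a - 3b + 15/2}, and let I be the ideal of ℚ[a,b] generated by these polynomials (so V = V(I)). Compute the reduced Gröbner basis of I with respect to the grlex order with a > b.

This is the nonlinear analogue of row-reducing a linear system.

f_1 = -3a + 3, LT = a.
f_2 = -2a² - ab - 3/2a - 3b + 15/2, LT = a².

S(f_1,f_2): lcm = a². S = -½ab - 7/4a - 3/2b + 15/4.
  leading term ab: subtract (⅙b)·f_1 from -½ab - 7/4a - 3/2b + 15/4 → -7/4a - 2b + 15/4
  leading term a: subtract (7/12)·f_1 from -7/4a - 2b + 15/4 → -2b + 2
  leading term b: no divisor's leading term divides it; move -2b to the remainder.
  leading term 1: no divisor's leading term divides it; move 2 to the remainder.
  remainder -2b + 2 ≠ 0; add g_3 = -2b + 2 to the basis.

The other S-polynomials (S(f_1,g_3), S(f_2,g_3)) all reduce to 0 modulo the current basis, so we have a Gröbner basis.
Inter-reduce: drop elements whose leading term is divisible by another's, tail-reduce, and make monic.

G = {a - 1, b - 1}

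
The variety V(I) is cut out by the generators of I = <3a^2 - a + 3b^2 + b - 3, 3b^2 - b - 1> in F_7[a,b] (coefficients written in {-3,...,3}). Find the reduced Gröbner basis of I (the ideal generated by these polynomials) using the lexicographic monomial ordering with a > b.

f_1 = 3a^2 - a + 3b^2 + b - 3, LT = a^2.
f_2 = 3b^2 - b - 1, LT = b^2.

S(f_1,f_2): leading monomials are coprime, so the S-polynomial reduces to 0 (Buchberger's first criterion).
Every S-polynomial of the final basis reduces to 0, so we have a Gröbner basis.

G = {a^2 + 2a + 3b - 3, b^2 + 2b + 2}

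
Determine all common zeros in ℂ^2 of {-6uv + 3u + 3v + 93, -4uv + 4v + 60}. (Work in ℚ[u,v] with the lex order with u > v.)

{(-4, -3), (4, 5)}

Compute a lex Gröbner basis by Buchberger's algorithm.
f_1 = -6uv + 3u + 3v + 93, LT = uv.
f_2 = -4uv + 4v + 60, LT = uv.

S(f_1,f_2): lcm = uv. S = -½u + ½v - ½.
  leading term u: no divisor's leading term divides it; move -½u to the remainder.
  leading term v: no divisor's leading term divides it; move ½v to the remainder.
  leading term 1: no divisor's leading term divides it; move -½ to the remainder.
  remainder -½u + ½v - ½ ≠ 0; add h_3 = -½u + ½v - ½ to the basis.

S(f_1,h_3): lcm = uv. S = -½u + v² - 3/2v - 31/2.
  leading term u: subtract (1)·h_3 from -½u + v² - 3/2v - 31/2 → v² - 2v - 15
  leading term v²: no divisor's leading term divides it; move v² to the remainder.
  leading term v: no divisor's leading term divides it; move -2v to the remainder.
  leading term 1: no divisor's leading term divides it; move -15 to the remainder.
  remainder v² - 2v - 15 ≠ 0; add h_4 = v² - 2v - 15 to the basis.

The other S-polynomials (S(f_2,h_3), S(f_1,h_4), S(f_2,h_4), S(h_3,h_4)) all reduce to 0 modulo the current basis, so we have a Gröbner basis.
Inter-reduce: drop elements whose leading term is divisible by another's, tail-reduce, and make monic.
Reduced Gröbner basis: {u - v + 1, v² - 2v - 15}.

The lex basis is triangular: the last element involves only v. Solving v² - 2v - 15 = 0 gives v ∈ {-3, 5}; substituting each value into the earlier elements determines the remaining variables.
  v = -3: the earlier basis element becomes u + 4 = 0, giving u = -4 — point (-4, -3).
  v = 5: the earlier basis element becomes u - 4 = 0, giving u = 4 — point (4, 5).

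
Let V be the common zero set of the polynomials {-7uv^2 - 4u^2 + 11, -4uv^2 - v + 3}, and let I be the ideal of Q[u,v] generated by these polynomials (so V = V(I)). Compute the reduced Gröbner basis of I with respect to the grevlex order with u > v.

This is the nonlinear analogue of row-reducing a linear system.

f_1 = -7uv^2 - 4u^2 + 11, LT = uv^2.
f_2 = -4uv^2 - v + 3, LT = uv^2.

S(f_1,f_2): lcm = uv^2. S = 4/7u^2 - 1/4v - 23/28.
  leading term u^2: no divisor's leading term divides it; move 4/7u^2 to the remainder.
  leading term v: no divisor's leading term divides it; move -1/4v to the remainder.
  leading term 1: no divisor's leading term divides it; move -23/28 to the remainder.
  remainder 4/7u^2 - 1/4v - 23/28 ≠ 0; add g_3 = 4/7u^2 - 1/4v - 23/28 to the basis.

S(f_1,g_3): lcm = u^2v^2. S = 4/7u^3 + 7/16v^3 + 23/16v^2 - 11/7u.
  leading term u^3: subtract (u)·g_3 from 4/7u^3 + 7/16v^3 + 23/16v^2 - 11/7u → 7/16v^3 + 1/4uv + 23/16v^2 - 3/4u
  leading term v^3: no divisor's leading term divides it; move 7/16v^3 to the remainder.
  leading term uv: no divisor's leading term divides it; move 1/4uv to the remainder.
  leading term v^2: no divisor's leading term divides it; move 23/16v^2 to the remainder.
  leading term u: no divisor's leading term divides it; move -3/4u to the remainder.
  remainder 7/16v^3 + 1/4uv + 23/16v^2 - 3/4u ≠ 0; add g_4 = 7/16v^3 + 1/4uv + 23/16v^2 - 3/4u to the basis.

The other S-polynomials (S(f_2,g_3), S(f_1,g_4), S(f_2,g_4), S(g_3,g_4)) all reduce to 0 modulo the current basis, so we have a Gröbner basis.
Inter-reduce: drop elements whose leading term is divisible by another's, tail-reduce, and make monic.

G = {uv^2 + 1/4v - 3/4, v^3 + 4/7uv + 23/7v^2 - 12/7u, u^2 - 7/16v - 23/16}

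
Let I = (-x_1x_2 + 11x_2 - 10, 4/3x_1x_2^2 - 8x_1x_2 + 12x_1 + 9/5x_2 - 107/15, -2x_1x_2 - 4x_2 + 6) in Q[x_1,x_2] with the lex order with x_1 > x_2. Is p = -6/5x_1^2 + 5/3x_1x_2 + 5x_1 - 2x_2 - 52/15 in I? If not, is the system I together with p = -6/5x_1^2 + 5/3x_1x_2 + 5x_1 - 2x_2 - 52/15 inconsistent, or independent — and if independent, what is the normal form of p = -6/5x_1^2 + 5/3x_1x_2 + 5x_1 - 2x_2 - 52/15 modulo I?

-6/5x_1^2 + 5/3x_1x_2 + 5x_1 - 2x_2 - 52/15 lies in I (it reduces to 0).

First compute the reduced Gröbner basis of I by Buchberger's algorithm.
f_1 = -x_1x_2 + 11x_2 - 10, LT = x_1x_2.
f_2 = 4/3x_1x_2^2 - 8x_1x_2 + 12x_1 + 9/5x_2 - 107/15, LT = x_1x_2^2.
f_3 = -2x_1x_2 - 4x_2 + 6, LT = x_1x_2.

S(f_1,f_2): lcm = x_1x_2^2. S = 6x_1x_2 - 9x_1 - 11x_2^2 + 173/20x_2 + 107/20.
  leading term x_1x_2: subtract (-6)·f_1 from 6x_1x_2 - 9x_1 - 11x_2^2 + 173/20x_2 + 107/20 → -9x_1 - 11x_2^2 + 1493/20x_2 - 1093/20
  leading term x_1: no divisor's leading term divides it; move -9x_1 to the remainder.
  leading term x_2^2: no divisor's leading term divides it; move -11x_2^2 to the remainder.
  leading term x_2: no divisor's leading term divides it; move 1493/20x_2 to the remainder.
  leading term 1: no divisor's leading term divides it; move -1093/20 to the remainder.
  remainder -9x_1 - 11x_2^2 + 1493/20x_2 - 1093/20 ≠ 0; add h_4 = -9x_1 - 11x_2^2 + 1493/20x_2 - 1093/20 to the basis.

S(f_1,f_3): lcm = x_1x_2. S = -13x_2 + 13.
  leading term x_2: no divisor's leading term divides it; move -13x_2 to the remainder.
  leading term 1: no divisor's leading term divides it; move 13 to the remainder.
  remainder -13x_2 + 13 ≠ 0; add h_5 = -13x_2 + 13 to the basis.

The other S-polynomials (S(f_2,f_3), S(f_1,h_4), S(f_2,h_4), S(f_3,h_4), S(f_1,h_5), S(f_2,h_5), S(f_3,h_5), S(h_4,h_5)) all reduce to 0 modulo the current basis, so we have a Gröbner basis.
Inter-reduce: drop elements whose leading term is divisible by another's, tail-reduce, and make monic.
Reduced Gröbner basis: {x_1 - 1, x_2 - 1}.
Label its elements g_1 = x_1 - 1, g_2 = x_2 - 1.

Reduce p = -6/5x_1^2 + 5/3x_1x_2 + 5x_1 - 2x_2 - 52/15 modulo G:
  leading term x_1^2: subtract (-6/5x_1)·g_1 from -6/5x_1^2 + 5/3x_1x_2 + 5x_1 - 2x_2 - 52/15 → 5/3x_1x_2 + 19/5x_1 - 2x_2 - 52/15
  leading term x_1x_2: subtract (5/3x_2)·g_1 from 5/3x_1x_2 + 19/5x_1 - 2x_2 - 52/15 → 19/5x_1 - 1/3x_2 - 52/15
  leading term x_1: subtract (19/5)·g_1 from 19/5x_1 - 1/3x_2 - 52/15 → -1/3x_2 + 1/3
  leading term x_2: subtract (-1/3)·g_2 from -1/3x_2 + 1/3 → 0
  normal form = 0.
Since the normal form is 0, p ∈ I.

Ideal membership is decidable via reduction modulo a Gröbner basis.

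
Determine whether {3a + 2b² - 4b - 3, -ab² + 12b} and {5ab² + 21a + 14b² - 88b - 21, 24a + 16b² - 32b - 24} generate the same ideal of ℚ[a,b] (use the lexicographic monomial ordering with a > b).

Yes, the ideals are equal.

For a fixed monomial order, each ideal has a unique reduced Gröbner basis; comparing bases decides equality.
Buchberger on the first generating set:
f_1 = 3a + 2b² - 4b - 3, LT = a.
f_2 = -ab² + 12b, LT = ab².

S(f_1,f_2): lcm = ab². S = ⅔b⁴ - 4/3b³ - b² + 12b.
  leading term b⁴: no divisor's leading term divides it; move ⅔b⁴ to the remainder.
  leading term b³: no divisor's leading term divides it; move -4/3b³ to the remainder.
  leading term b²: no divisor's leading term divides it; move -b² to the remainder.
  leading term b: no divisor's leading term divides it; move 12b to the remainder.
  remainder ⅔b⁴ - 4/3b³ - b² + 12b ≠ 0; add g_3 = ⅔b⁴ - 4/3b³ - b² + 12b to the basis.

S(f_1,g_3): leading monomials are coprime, so the S-polynomial reduces to 0 (Buchberger's first criterion).
S(f_2,g_3): lcm = ab⁴. S = 2ab³ + 3/2ab² - 18ab - 12b³.
  leading term ab³: subtract (⅔b³)·f_1 from 2ab³ + 3/2ab² - 18ab - 12b³ → 3/2ab² - 18ab - 4/3b⁵ + 8/3b⁴ - 10b³
  leading term ab²: subtract (½b²)·f_1 from 3/2ab² - 18ab - 4/3b⁵ + 8/3b⁴ - 10b³ → -18ab - 4/3b⁵ + 5/3b⁴ - 8b³ + 3/2b²
  leading term ab: subtract (-6b)·f_1 from -18ab - 4/3b⁵ + 5/3b⁴ - 8b³ + 3/2b² → -4/3b⁵ + 5/3b⁴ + 4b³ - 45/2b² - 18b
  leading term b⁵: subtract (-2b)·g_3 from -4/3b⁵ + 5/3b⁴ + 4b³ - 45/2b² - 18b → -b⁴ + 2b³ + 3/2b² - 18b
  leading term b⁴: subtract (-3/2)·g_3 from -b⁴ + 2b³ + 3/2b² - 18b → 0
  remainder 0.

Every S-polynomial of the final basis reduces to 0, so we have a Gröbner basis.
Inter-reduce: drop elements whose leading term is divisible by another's, tail-reduce, and make monic.
Reduced Gröbner basis: {a + ⅔b² - 4/3b - 1, b⁴ - 2b³ - 3/2b² + 18b}.

Buchberger on the second generating set:
h_1 = 5ab² + 21a + 14b² - 88b - 21, LT = ab².
h_2 = 24a + 16b² - 32b - 24, LT = a.

S(h_1,h_2): lcm = ab². S = 21/5a - ⅔b⁴ + 4/3b³ + 19/5b² - 88/5b - 21/5.
  leading term a: subtract (7/40)·h_2 from 21/5a - ⅔b⁴ + 4/3b³ + 19/5b² - 88/5b - 21/5 → -⅔b⁴ + 4/3b³ + b² - 12b
  leading term b⁴: no divisor's leading term divides it; move -⅔b⁴ to the remainder.
  leading term b³: no divisor's leading term divides it; move 4/3b³ to the remainder.
  leading term b²: no divisor's leading term divides it; move b² to the remainder.
  leading term b: no divisor's leading term divides it; move -12b to the remainder.
  remainder -⅔b⁴ + 4/3b³ + b² - 12b ≠ 0; add k_3 = -⅔b⁴ + 4/3b³ + b² - 12b to the basis.

S(h_1,k_3): lcm = ab⁴. S = 2ab³ + 57/10ab² - 18ab + 14/5b⁴ - 88/5b³ - 21/5b².
  leading term ab³: subtract (⅖b)·h_1 from 2ab³ + 57/10ab² - 18ab + 14/5b⁴ - 88/5b³ - 21/5b² → 57/10ab² - 132/5ab + 14/5b⁴ - 116/5b³ + 31b² + 42/5b
  leading term ab²: subtract (57/50)·h_1 from 57/10ab² - 132/5ab + 14/5b⁴ - 116/5b³ + 31b² + 42/5b → -132/5ab - 1197/50a + 14/5b⁴ - 116/5b³ + 376/25b² + 2718/25b + 1197/50
  leading term ab: subtract (-11/10b)·h_2 from -132/5ab - 1197/50a + 14/5b⁴ - 116/5b³ + 376/25b² + 2718/25b + 1197/50 → -1197/50a + 14/5b⁴ - 28/5b³ - 504/25b² + 2058/25b + 1197/50
  leading term a: subtract (-399/400)·h_2 from -1197/50a + 14/5b⁴ - 28/5b³ - 504/25b² + 2058/25b + 1197/50 → 14/5b⁴ - 28/5b³ - 21/5b² + 252/5b
  leading term b⁴: subtract (-21/5)·k_3 from 14/5b⁴ - 28/5b³ - 21/5b² + 252/5b → 0
  remainder 0.

S(h_2,k_3): leading monomials are coprime, so the S-polynomial reduces to 0 (Buchberger's first criterion).
Every S-polynomial of the final basis reduces to 0, so we have a Gröbner basis.
Inter-reduce: drop elements whose leading term is divisible by another's, tail-reduce, and make monic.
Reduced Gröbner basis: {a + ⅔b² - 4/3b - 1, b⁴ - 2b³ - 3/2b² + 18b}.

The two bases agree; hence the ideals are identical.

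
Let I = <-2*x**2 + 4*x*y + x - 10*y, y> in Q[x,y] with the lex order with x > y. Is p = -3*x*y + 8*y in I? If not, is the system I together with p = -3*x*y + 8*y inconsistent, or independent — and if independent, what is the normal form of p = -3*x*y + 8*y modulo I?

First compute the reduced Gröbner basis of I by Buchberger's algorithm.
f_1 = -2*x**2 + 4*x*y + x - 10*y, LT = x**2.
f_2 = y, LT = y.

S(f_1,f_2): leading monomials are coprime, so the S-polynomial reduces to 0 (Buchberger's first criterion).
Every S-polynomial of the final basis reduces to 0, so we have a Gröbner basis.
Inter-reduce: drop elements whose leading term is divisible by another's, tail-reduce, and make monic.
Reduced Gröbner basis: {x**2 - 1/2*x, y}.
Label its elements g_1 = x**2 - 1/2*x, g_2 = y.

Reduce p = -3*x*y + 8*y modulo G:
  leading term x*y: subtract (-3*x)·g_2 from -3*x*y + 8*y → 8*y
  leading term y: subtract (8)·g_2 from 8*y → 0
  normal form = 0.
Since the normal form is 0, p ∈ I.

-3*x*y + 8*y lies in I (it reduces to 0).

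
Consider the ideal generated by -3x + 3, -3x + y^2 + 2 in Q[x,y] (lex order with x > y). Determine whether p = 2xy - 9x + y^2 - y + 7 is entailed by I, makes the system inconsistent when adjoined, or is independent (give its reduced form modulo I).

First compute the reduced Gröbner basis of I by Buchberger's algorithm.
f_1 = -3x + 3, LT = x.
f_2 = -3x + y^2 + 2, LT = x.

S(f_1,f_2): lcm = x. S = 1/3y^2 - 1/3.
  leading term y^2: no divisor's leading term divides it; move 1/3y^2 to the remainder.
  leading term 1: no divisor's leading term divides it; move -1/3 to the remainder.
  remainder 1/3y^2 - 1/3 ≠ 0; add h_3 = 1/3y^2 - 1/3 to the basis.

S(f_1,h_3): leading monomials are coprime, so the S-polynomial reduces to 0 (Buchberger's first criterion).
S(f_2,h_3): leading monomials are coprime, so the S-polynomial reduces to 0 (Buchberger's first criterion).
Every S-polynomial of the final basis reduces to 0, so we have a Gröbner basis.
Inter-reduce: drop elements whose leading term is divisible by another's, tail-reduce, and make monic.
Reduced Gröbner basis: {x - 1, y^2 - 1}.
Label its elements g_1 = x - 1, g_2 = y^2 - 1.

Reduce p = 2xy - 9x + y^2 - y + 7 modulo G:
  leading term xy: subtract (2y)·g_1 from 2xy - 9x + y^2 - y + 7 → -9x + y^2 + y + 7
  leading term x: subtract (-9)·g_1 from -9x + y^2 + y + 7 → y^2 + y - 2
  leading term y^2: subtract (1)·g_2 from y^2 + y - 2 → y - 1
  leading term y: no divisor's leading term divides it; move y to the remainder.
  leading term 1: no divisor's leading term divides it; move -1 to the remainder.
  normal form = y - 1.
The normal form is nonzero, so p ∉ I. Since p minus its normal form lies in I, I + (p) = I + (r) where r = y - 1; decide whether this ideal is the whole ring.
Run Buchberger on G together with r (pairs among the g_i already reduce to 0 since G is a Gröbner basis):
g_1 = x - 1, LT = x.
g_2 = y^2 - 1, LT = y^2.
r = y - 1, LT = y.

S(g_1,g_2): leading monomials are coprime, so the S-polynomial reduces to 0 (Buchberger's first criterion).
S(g_1,r): leading monomials are coprime, so the S-polynomial reduces to 0 (Buchberger's first criterion).
S(g_2,r): lcm = y^2. S = y - 1.
  leading term y: subtract (1)·r from y - 1 → 0
  remainder 0.

Every S-polynomial of the final basis reduces to 0, so we have a Gröbner basis.
Inter-reduce: drop elements whose leading term is divisible by another's, tail-reduce, and make monic.
Reduced Gröbner basis: {x - 1, y - 1}.
The reduced Gröbner basis of I + (p) is {x - 1, y - 1} ≠ {1}, a proper ideal, so the enlarged system stays consistent: p is independent of I, with normal form y - 1.

2xy - 9x + y^2 - y + 7 is independent of I; its normal form modulo I is y - 1.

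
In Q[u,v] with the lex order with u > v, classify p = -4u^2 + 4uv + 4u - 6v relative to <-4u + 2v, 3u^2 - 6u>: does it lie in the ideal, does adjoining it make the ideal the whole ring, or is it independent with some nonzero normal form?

First compute the reduced Gröbner basis of I by Buchberger's algorithm.
f_1 = -4u + 2v, LT = u.
f_2 = 3u^2 - 6u, LT = u^2.

S(f_1,f_2): lcm = u^2. S = -1/2uv + 2u.
  leading term uv: subtract (1/8v)·f_1 from -1/2uv + 2u → 2u - 1/4v^2
  leading term u: subtract (-1/2)·f_1 from 2u - 1/4v^2 → -1/4v^2 + v
  leading term v^2: no divisor's leading term divides it; move -1/4v^2 to the remainder.
  leading term v: no divisor's leading term divides it; move v to the remainder.
  remainder -1/4v^2 + v ≠ 0; add h_3 = -1/4v^2 + v to the basis.

The other S-polynomials (S(f_1,h_3), S(f_2,h_3)) all reduce to 0 modulo the current basis, so we have a Gröbner basis.
Inter-reduce: drop elements whose leading term is divisible by another's, tail-reduce, and make monic.
Reduced Gröbner basis: {u - 1/2v, v^2 - 4v}.
Label its elements g_1 = u - 1/2v, g_2 = v^2 - 4v.

Reduce p = -4u^2 + 4uv + 4u - 6v modulo G:
  leading term u^2: subtract (-4u)·g_1 from -4u^2 + 4uv + 4u - 6v → 2uv + 4u - 6v
  leading term uv: subtract (2v)·g_1 from 2uv + 4u - 6v → 4u + v^2 - 6v
  leading term u: subtract (4)·g_1 from 4u + v^2 - 6v → v^2 - 4v
  leading term v^2: subtract (1)·g_2 from v^2 - 4v → 0
  normal form = 0.
Since the normal form is 0, p ∈ I.

Ideal membership is decidable via reduction modulo a Gröbner basis.

-4u^2 + 4uv + 4u - 6v lies in I (it reduces to 0).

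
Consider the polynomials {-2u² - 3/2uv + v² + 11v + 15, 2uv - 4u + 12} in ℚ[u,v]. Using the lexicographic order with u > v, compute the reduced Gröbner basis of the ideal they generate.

f_1 = -2u² - 3/2uv + v² + 11v + 15, LT = u².
f_2 = 2uv - 4u + 12, LT = uv.

S(f_1,f_2): lcm = u²v. S = 2u² + ¾uv² - 6u - ½v³ - 11/2v² - 15/2v.
  leading term u²: subtract (-1)·f_1 from 2u² + ¾uv² - 6u - ½v³ - 11/2v² - 15/2v → ¾uv² - 3/2uv - 6u - ½v³ - 9/2v² + 7/2v + 15
  leading term uv²: subtract (⅜v)·f_2 from ¾uv² - 3/2uv - 6u - ½v³ - 9/2v² + 7/2v + 15 → -6u - ½v³ - 9/2v² - v + 15
  leading term u: no divisor's leading term divides it; move -6u to the remainder.
  leading term v³: no divisor's leading term divides it; move -½v³ to the remainder.
  leading term v²: no divisor's leading term divides it; move -9/2v² to the remainder.
  leading term v: no divisor's leading term divides it; move -v to the remainder.
  leading term 1: no divisor's leading term divides it; move 15 to the remainder.
  remainder -6u - ½v³ - 9/2v² - v + 15 ≠ 0; add g_3 = -6u - ½v³ - 9/2v² - v + 15 to the basis.

S(f_2,g_3): lcm = uv. S = -2u - 1/12v⁴ - ¾v³ - ⅙v² + 5/2v + 6.
  leading term u: subtract (⅓)·g_3 from -2u - 1/12v⁴ - ¾v³ - ⅙v² + 5/2v + 6 → -1/12v⁴ - 7/12v³ + 4/3v² + 17/6v + 1
  leading term v⁴: no divisor's leading term divides it; move -1/12v⁴ to the remainder.
  leading term v³: no divisor's leading term divides it; move -7/12v³ to the remainder.
  leading term v²: no divisor's leading term divides it; move 4/3v² to the remainder.
  leading term v: no divisor's leading term divides it; move 17/6v to the remainder.
  leading term 1: no divisor's leading term divides it; move 1 to the remainder.
  remainder -1/12v⁴ - 7/12v³ + 4/3v² + 17/6v + 1 ≠ 0; add g_4 = -1/12v⁴ - 7/12v³ + 4/3v² + 17/6v + 1 to the basis.

The other S-polynomials (S(f_1,g_3), S(f_1,g_4), S(f_2,g_4), S(g_3,g_4)) all reduce to 0 modulo the current basis, so we have a Gröbner basis.
Inter-reduce: drop elements whose leading term is divisible by another's, tail-reduce, and make monic.

G = {u + 1/12v³ + ¾v² + ⅙v - 5/2, v⁴ + 7v³ - 16v² - 34v - 12}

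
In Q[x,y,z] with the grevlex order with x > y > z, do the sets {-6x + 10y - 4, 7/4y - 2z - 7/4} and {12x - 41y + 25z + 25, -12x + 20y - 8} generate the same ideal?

No, the ideals differ.

Since reduced Gröbner bases are canonical representatives of ideals under a given ordering, it suffices to compute and compare them.
Buchberger on the first generating set:
f_1 = -6x + 10y - 4, LT = x.
f_2 = 7/4y - 2z - 7/4, LT = y.

S(f_1,f_2): leading monomials are coprime, so the S-polynomial reduces to 0 (Buchberger's first criterion).
Every S-polynomial of the final basis reduces to 0, so we have a Gröbner basis.
Inter-reduce: drop elements whose leading term is divisible by another's, tail-reduce, and make monic.
Reduced Gröbner basis: {x - 40/21z - 1, y - 8/7z - 1}.

Buchberger on the second generating set:
h_1 = 12x - 41y + 25z + 25, LT = x.
h_2 = -12x + 20y - 8, LT = x.

S(h_1,h_2): lcm = x. S = -7/4y + 25/12z + 17/12.
  leading term y: no divisor's leading term divides it; move -7/4y to the remainder.
  leading term z: no divisor's leading term divides it; move 25/12z to the remainder.
  leading term 1: no divisor's leading term divides it; move 17/12 to the remainder.
  remainder -7/4y + 25/12z + 17/12 ≠ 0; add k_3 = -7/4y + 25/12z + 17/12 to the basis.

S(h_1,k_3): leading monomials are coprime, so the S-polynomial reduces to 0 (Buchberger's first criterion).
S(h_2,k_3): leading monomials are coprime, so the S-polynomial reduces to 0 (Buchberger's first criterion).
Every S-polynomial of the final basis reduces to 0, so we have a Gröbner basis.
Inter-reduce: drop elements whose leading term is divisible by another's, tail-reduce, and make monic.
Reduced Gröbner basis: {x - 125/63z - 43/63, y - 25/21z - 17/21}.

Since the reduced bases disagree, the two ideals are not the same.
The choice of monomial ordering does not affect the verdict — as long as both bases are computed under the same ordering, their equality decides ideal equality.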